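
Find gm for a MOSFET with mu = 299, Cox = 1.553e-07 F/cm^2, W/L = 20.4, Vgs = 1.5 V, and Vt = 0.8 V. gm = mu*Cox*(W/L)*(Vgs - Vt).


Step 1: Vov = Vgs - Vt = 1.5 - 0.8 = 0.7 V
Step 2: gm = mu * Cox * (W/L) * Vov
Step 3: gm = 299 * 1.553e-07 * 20.4 * 0.7 = 6.63e-04 S

6.63e-04


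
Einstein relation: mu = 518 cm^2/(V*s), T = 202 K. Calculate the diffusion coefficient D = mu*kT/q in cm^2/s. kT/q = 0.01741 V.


Step 1: D = mu * (kT/q)
Step 2: D = 518 * 0.01741
Step 3: D = 9.02 cm^2/s

9.02


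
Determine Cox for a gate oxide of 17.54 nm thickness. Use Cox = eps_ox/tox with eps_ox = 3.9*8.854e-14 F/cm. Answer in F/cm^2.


Step 1: eps_ox = 3.9 * 8.854e-14 = 3.45306e-13 F/cm
Step 2: tox in cm = 17.54 nm * 1e-7 = 1.7540e-06 cm
Step 3: Cox = 3.45306e-13 / 1.7540e-06 = 1.97e-07 F/cm^2

1.97e-07


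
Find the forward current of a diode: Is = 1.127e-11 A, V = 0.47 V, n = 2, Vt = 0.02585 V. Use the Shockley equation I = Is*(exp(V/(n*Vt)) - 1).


Step 1: V/(n*Vt) = 0.47/(2*0.02585) = 9.0909
Step 2: exp(9.0909) = 8.8742e+03
Step 3: I = 1.127e-11 * (8.8742e+03 - 1) = 1.00e-07 A

1.00e-07


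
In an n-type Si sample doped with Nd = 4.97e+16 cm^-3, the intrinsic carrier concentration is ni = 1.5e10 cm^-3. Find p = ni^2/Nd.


Step 1: Since Nd >> ni, n ≈ Nd = 4.97e+16 cm^-3
Step 2: p = ni^2 / n = (1.5e10)^2 / 4.97e+16
Step 3: p = 2.25e20 / 4.97e+16 = 4.53e+03 cm^-3

4.53e+03


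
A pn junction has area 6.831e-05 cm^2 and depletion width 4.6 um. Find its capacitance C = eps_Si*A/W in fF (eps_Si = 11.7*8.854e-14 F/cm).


Step 1: eps_Si = 11.7 * 8.854e-14 = 1.035918e-12 F/cm
Step 2: W in cm = 4.6 * 1e-4 = 4.60e-04 cm
Step 3: C = 1.035918e-12 * 6.831e-05 / 4.60e-04 = 1.538338e-13 F
Step 4: C = 153.83 fF

153.83


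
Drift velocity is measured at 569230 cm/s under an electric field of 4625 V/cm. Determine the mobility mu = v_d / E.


Step 1: mu = v_d / E
Step 2: mu = 569230 / 4625
Step 3: mu = 123.08 cm^2/(V*s)

123.08


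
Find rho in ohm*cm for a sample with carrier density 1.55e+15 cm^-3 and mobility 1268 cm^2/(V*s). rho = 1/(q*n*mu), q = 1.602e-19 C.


Step 1: sigma = q * n * mu = 1.602e-19 * 1.55e+15 * 1268 = 3.14857e-01 S/cm
Step 2: rho = 1 / sigma = 1 / 3.14857e-01 = 3.176 ohm*cm

3.176


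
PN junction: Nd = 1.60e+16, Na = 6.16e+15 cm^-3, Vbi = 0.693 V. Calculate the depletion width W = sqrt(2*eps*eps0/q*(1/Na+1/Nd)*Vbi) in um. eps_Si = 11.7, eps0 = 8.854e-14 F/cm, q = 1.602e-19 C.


Step 1: 1/Na + 1/Nd = 1/6.16e+15 + 1/1.60e+16 = 2.24838e-16
Step 2: 2*eps*eps0/q = 2*11.7*8.854e-14/1.602e-19 = 1.293281e+07
Step 3: W^2 = 1.293281e+07 * 2.24838e-16 * 0.693 = 2.01510e-09
Step 4: W = sqrt(2.01510e-09) = 4.489e-05 cm = 0.4489 um

0.4489


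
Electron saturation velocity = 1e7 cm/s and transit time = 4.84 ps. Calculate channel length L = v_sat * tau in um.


Step 1: tau in seconds = 4.84 ps * 1e-12 = 4.8400e-12 s
Step 2: L = v_sat * tau = 1e7 * 4.8400e-12 = 4.8400e-05 cm
Step 3: L in um = 4.8400e-05 * 1e4 = 0.484 um

0.484


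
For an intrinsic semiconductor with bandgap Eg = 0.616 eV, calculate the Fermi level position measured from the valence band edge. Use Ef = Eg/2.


Step 1: For an intrinsic semiconductor, the Fermi level sits at midgap.
Step 2: Ef = Eg / 2 = 0.616 / 2 = 0.308 eV

0.308


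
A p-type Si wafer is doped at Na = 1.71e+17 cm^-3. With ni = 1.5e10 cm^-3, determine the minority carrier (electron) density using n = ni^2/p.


Step 1: Majority hole concentration p ≈ Na = 1.71e+17 cm^-3
Step 2: n = ni^2 / Na = (1.5e10)^2 / 1.71e+17
Step 3: n = 1.32e+03 cm^-3

1.32e+03


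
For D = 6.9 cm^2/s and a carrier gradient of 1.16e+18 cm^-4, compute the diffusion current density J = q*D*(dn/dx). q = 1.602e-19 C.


Step 1: J = q * D * (dn/dx)
Step 2: J = 1.602e-19 * 6.9 * 1.16e+18
Step 3: J = 1.28e+00 A/cm^2

1.28e+00


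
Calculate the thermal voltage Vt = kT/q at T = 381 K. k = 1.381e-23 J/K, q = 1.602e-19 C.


Step 1: kT = 1.381e-23 * 381 = 5.26161e-21 J
Step 2: Vt = kT/q = 5.26161e-21 / 1.602e-19
Step 3: Vt = 0.03284 V

0.03284


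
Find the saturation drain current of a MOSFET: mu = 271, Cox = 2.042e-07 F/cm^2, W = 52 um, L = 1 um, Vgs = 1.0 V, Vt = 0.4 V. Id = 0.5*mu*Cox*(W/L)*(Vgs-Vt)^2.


Step 1: Overdrive voltage Vov = Vgs - Vt = 1.0 - 0.4 = 0.6 V
Step 2: W/L = 52/1 = 52
Step 3: Id = 0.5 * 271 * 2.042e-07 * 52 * 0.6^2
Step 4: Id = 5.18e-04 A

5.18e-04


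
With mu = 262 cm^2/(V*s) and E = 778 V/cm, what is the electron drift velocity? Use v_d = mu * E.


Step 1: v_d = mu * E
Step 2: v_d = 262 * 778 = 203836
Step 3: v_d = 2.04e+05 cm/s

2.04e+05


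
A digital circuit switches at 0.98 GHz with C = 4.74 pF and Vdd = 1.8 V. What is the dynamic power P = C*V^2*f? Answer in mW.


Step 1: V^2 = 1.8^2 = 3.24 V^2
Step 2: P = C*V^2*f = 4.74e-12 F * 3.24 * 0.98e9 Hz
Step 3: P = 1.5050448e-02 W
Step 4: P = 15.05 mW

15.05


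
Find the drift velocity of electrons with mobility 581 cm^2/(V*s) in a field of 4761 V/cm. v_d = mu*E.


Step 1: v_d = mu * E
Step 2: v_d = 581 * 4761 = 2766141
Step 3: v_d = 2.77e+06 cm/s

2.77e+06


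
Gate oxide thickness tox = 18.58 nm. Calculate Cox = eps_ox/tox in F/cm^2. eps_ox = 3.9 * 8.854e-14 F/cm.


Step 1: eps_ox = 3.9 * 8.854e-14 = 3.45306e-13 F/cm
Step 2: tox in cm = 18.58 nm * 1e-7 = 1.8580e-06 cm
Step 3: Cox = 3.45306e-13 / 1.8580e-06 = 1.86e-07 F/cm^2

1.86e-07


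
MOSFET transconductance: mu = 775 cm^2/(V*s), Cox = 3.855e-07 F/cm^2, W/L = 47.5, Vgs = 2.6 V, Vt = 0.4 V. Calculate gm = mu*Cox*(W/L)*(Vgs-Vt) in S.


Step 1: Vov = Vgs - Vt = 2.6 - 0.4 = 2.2 V
Step 2: gm = mu * Cox * (W/L) * Vov
Step 3: gm = 775 * 3.855e-07 * 47.5 * 2.2 = 3.12e-02 S

3.12e-02


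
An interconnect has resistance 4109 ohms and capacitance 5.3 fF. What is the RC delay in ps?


Step 1: tau = R * C
Step 2: tau = 4109 * 5.3 fF = 4109 * 5.3e-15 F
Step 3: tau = 2.17777e-11 s = 21.7777 ps

21.7777


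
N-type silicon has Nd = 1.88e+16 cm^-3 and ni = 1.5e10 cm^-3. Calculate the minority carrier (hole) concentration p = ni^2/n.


Step 1: Since Nd >> ni, n ≈ Nd = 1.88e+16 cm^-3
Step 2: p = ni^2 / n = (1.5e10)^2 / 1.88e+16
Step 3: p = 2.25e20 / 1.88e+16 = 1.20e+04 cm^-3

1.20e+04


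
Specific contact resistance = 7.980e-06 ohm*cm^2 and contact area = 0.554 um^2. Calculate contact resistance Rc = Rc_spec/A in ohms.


Step 1: Convert area to cm^2: 0.554 um^2 = 5.5400e-09 cm^2
Step 2: Rc = Rc_spec / A = 7.980e-06 / 5.5400e-09
Step 3: Rc = 1.44e+03 ohms

1.44e+03


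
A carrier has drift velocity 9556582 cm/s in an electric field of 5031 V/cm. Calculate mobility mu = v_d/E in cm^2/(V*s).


Step 1: mu = v_d / E
Step 2: mu = 9556582 / 5031
Step 3: mu = 1899.54 cm^2/(V*s)

1899.54


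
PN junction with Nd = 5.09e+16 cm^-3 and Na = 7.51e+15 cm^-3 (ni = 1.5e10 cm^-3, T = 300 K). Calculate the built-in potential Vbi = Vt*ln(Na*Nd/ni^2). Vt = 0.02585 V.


Step 1: Compute Na*Nd/ni^2 = 7.51e+15 * 5.09e+16 / (1.5e10)^2 = 1.6989e+12
Step 2: ln(1.6989e+12) = 28.1610
Step 3: Vbi = 0.02585 * 28.1610 = 0.728 V

0.728


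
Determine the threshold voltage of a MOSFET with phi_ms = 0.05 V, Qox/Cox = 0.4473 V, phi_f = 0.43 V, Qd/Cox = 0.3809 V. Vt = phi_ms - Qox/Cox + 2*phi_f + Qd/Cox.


Step 1: Vt = phi_ms - Qox/Cox + 2*phi_f + Qd/Cox
Step 2: Vt = 0.05 - 0.4473 + 2*0.43 + 0.3809
Step 3: Vt = 0.05 - 0.4473 + 0.86 + 0.3809
Step 4: Vt = 0.8436 V

0.8436


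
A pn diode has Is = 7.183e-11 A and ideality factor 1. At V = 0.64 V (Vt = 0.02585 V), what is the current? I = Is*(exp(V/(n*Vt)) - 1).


Step 1: V/(n*Vt) = 0.64/(1*0.02585) = 24.7582
Step 2: exp(24.7582) = 5.6539e+10
Step 3: I = 7.183e-11 * (5.6539e+10 - 1) = 4.06e+00 A

4.06e+00


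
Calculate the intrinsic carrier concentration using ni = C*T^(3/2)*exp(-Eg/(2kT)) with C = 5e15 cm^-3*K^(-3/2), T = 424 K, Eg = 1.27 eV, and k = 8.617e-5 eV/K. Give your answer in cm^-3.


Step 1: Compute kT = 8.617e-5 * 424 = 0.03653608 eV
Step 2: Exponent = -Eg/(2kT) = -1.27/(2*0.03653608) = -17.38008
Step 3: T^(3/2) = 424^1.5 = 8730.69
Step 4: ni = 5e15 * 8730.69 * exp(-17.38008) = 1.24e+12 cm^-3

1.24e+12


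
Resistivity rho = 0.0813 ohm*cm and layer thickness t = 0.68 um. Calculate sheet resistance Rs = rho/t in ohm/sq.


Step 1: Convert thickness to cm: t = 0.68 um = 6.8000e-05 cm
Step 2: Rs = rho / t = 0.0813 / 6.8000e-05
Step 3: Rs = 1195.6 ohm/sq

1195.6


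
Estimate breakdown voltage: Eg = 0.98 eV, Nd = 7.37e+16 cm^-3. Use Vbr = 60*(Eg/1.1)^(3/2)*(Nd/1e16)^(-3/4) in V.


Step 1: Eg/1.1 = 0.98/1.1 = 0.890909
Step 2: (Eg/1.1)^1.5 = 0.890909^1.5 = 0.840911
Step 3: (Nd/1e16)^(-0.75) = (7.37)^(-0.75) = 0.223563
Step 4: Vbr = 60 * 0.840911 * 0.223563 = 11.3 V

11.3


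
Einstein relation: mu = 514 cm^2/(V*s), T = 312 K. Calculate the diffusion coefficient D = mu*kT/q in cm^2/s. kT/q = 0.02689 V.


Step 1: D = mu * (kT/q)
Step 2: D = 514 * 0.02689
Step 3: D = 13.82 cm^2/s

13.82


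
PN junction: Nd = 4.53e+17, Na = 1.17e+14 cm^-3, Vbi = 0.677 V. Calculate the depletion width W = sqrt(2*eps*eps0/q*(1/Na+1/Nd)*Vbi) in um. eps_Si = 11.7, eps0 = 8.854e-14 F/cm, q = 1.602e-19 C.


Step 1: 1/Na + 1/Nd = 1/1.17e+14 + 1/4.53e+17 = 8.54922e-15
Step 2: 2*eps*eps0/q = 2*11.7*8.854e-14/1.602e-19 = 1.293281e+07
Step 3: W^2 = 1.293281e+07 * 8.54922e-15 * 0.677 = 7.48528e-08
Step 4: W = sqrt(7.48528e-08) = 2.736e-04 cm = 2.736 um

2.736


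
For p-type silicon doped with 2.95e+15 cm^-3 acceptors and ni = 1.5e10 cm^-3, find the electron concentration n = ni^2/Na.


Step 1: Majority hole concentration p ≈ Na = 2.95e+15 cm^-3
Step 2: n = ni^2 / Na = (1.5e10)^2 / 2.95e+15
Step 3: n = 7.63e+04 cm^-3

7.63e+04


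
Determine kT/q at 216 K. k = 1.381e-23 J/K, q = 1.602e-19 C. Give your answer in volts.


Step 1: kT = 1.381e-23 * 216 = 2.98296e-21 J
Step 2: Vt = kT/q = 2.98296e-21 / 1.602e-19
Step 3: Vt = 0.01862 V

0.01862


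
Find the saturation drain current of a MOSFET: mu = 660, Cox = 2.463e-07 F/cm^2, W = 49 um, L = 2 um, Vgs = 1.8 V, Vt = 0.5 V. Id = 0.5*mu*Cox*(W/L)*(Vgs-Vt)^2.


Step 1: Overdrive voltage Vov = Vgs - Vt = 1.8 - 0.5 = 1.3 V
Step 2: W/L = 49/2 = 24.5
Step 3: Id = 0.5 * 660 * 2.463e-07 * 24.5 * 1.3^2
Step 4: Id = 3.37e-03 A

3.37e-03


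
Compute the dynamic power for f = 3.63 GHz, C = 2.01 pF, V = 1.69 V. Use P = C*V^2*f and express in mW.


Step 1: V^2 = 1.69^2 = 2.8561 V^2
Step 2: P = C*V^2*f = 2.01e-12 F * 2.8561 * 3.63e9 Hz
Step 3: P = 2.083896243e-02 W
Step 4: P = 20.839 mW

20.839


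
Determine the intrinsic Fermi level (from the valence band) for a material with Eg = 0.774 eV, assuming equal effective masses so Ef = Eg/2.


Step 1: For an intrinsic semiconductor, the Fermi level sits at midgap.
Step 2: Ef = Eg / 2 = 0.774 / 2 = 0.387 eV

0.387


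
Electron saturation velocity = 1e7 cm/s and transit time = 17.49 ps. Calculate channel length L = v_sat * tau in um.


Step 1: tau in seconds = 17.49 ps * 1e-12 = 1.7490e-11 s
Step 2: L = v_sat * tau = 1e7 * 1.7490e-11 = 1.7490e-04 cm
Step 3: L in um = 1.7490e-04 * 1e4 = 1.749 um

1.749


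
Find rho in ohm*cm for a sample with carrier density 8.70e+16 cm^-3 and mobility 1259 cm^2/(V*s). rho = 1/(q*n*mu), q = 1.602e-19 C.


Step 1: sigma = q * n * mu = 1.602e-19 * 8.70e+16 * 1259 = 1.75472e+01 S/cm
Step 2: rho = 1 / sigma = 1 / 1.75472e+01 = 0.05699 ohm*cm

0.05699


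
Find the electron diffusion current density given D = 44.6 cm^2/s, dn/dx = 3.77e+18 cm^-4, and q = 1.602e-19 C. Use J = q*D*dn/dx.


Step 1: J = q * D * (dn/dx)
Step 2: J = 1.602e-19 * 44.6 * 3.77e+18
Step 3: J = 2.69e+01 A/cm^2

2.69e+01


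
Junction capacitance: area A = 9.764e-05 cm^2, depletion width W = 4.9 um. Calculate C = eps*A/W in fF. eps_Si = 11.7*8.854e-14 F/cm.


Step 1: eps_Si = 11.7 * 8.854e-14 = 1.035918e-12 F/cm
Step 2: W in cm = 4.9 * 1e-4 = 4.90e-04 cm
Step 3: C = 1.035918e-12 * 9.764e-05 / 4.90e-04 = 2.064225e-13 F
Step 4: C = 206.42 fF

206.42


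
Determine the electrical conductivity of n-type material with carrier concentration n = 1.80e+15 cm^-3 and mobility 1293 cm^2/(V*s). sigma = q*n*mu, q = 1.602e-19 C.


Step 1: sigma = q * n * mu
Step 2: sigma = 1.602e-19 * 1.80e+15 * 1293
Step 3: sigma = 3.728e-01 S/cm

3.728e-01


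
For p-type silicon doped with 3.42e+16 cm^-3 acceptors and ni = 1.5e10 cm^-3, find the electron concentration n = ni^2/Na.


Step 1: Majority hole concentration p ≈ Na = 3.42e+16 cm^-3
Step 2: n = ni^2 / Na = (1.5e10)^2 / 3.42e+16
Step 3: n = 6.58e+03 cm^-3

6.58e+03


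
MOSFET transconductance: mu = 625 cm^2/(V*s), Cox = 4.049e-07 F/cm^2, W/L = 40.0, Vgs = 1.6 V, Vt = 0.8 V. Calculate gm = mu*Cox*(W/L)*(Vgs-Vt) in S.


Step 1: Vov = Vgs - Vt = 1.6 - 0.8 = 0.8 V
Step 2: gm = mu * Cox * (W/L) * Vov
Step 3: gm = 625 * 4.049e-07 * 40.0 * 0.8 = 8.10e-03 S

8.10e-03


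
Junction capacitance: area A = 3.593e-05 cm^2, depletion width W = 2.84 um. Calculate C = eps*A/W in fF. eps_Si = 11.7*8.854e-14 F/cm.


Step 1: eps_Si = 11.7 * 8.854e-14 = 1.035918e-12 F/cm
Step 2: W in cm = 2.84 * 1e-4 = 2.84e-04 cm
Step 3: C = 1.035918e-12 * 3.593e-05 / 2.84e-04 = 1.310582e-13 F
Step 4: C = 131.06 fF

131.06


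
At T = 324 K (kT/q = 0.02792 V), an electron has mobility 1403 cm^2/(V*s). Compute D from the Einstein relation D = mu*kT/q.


Step 1: D = mu * (kT/q)
Step 2: D = 1403 * 0.02792
Step 3: D = 39.17 cm^2/s

39.17


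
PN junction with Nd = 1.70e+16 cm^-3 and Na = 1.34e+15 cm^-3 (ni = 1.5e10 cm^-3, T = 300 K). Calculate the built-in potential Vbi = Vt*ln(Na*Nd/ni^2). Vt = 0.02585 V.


Step 1: Compute Na*Nd/ni^2 = 1.34e+15 * 1.70e+16 / (1.5e10)^2 = 1.0124e+11
Step 2: ln(1.0124e+11) = 25.3408
Step 3: Vbi = 0.02585 * 25.3408 = 0.655 V

0.655


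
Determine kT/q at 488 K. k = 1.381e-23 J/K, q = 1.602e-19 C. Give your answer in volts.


Step 1: kT = 1.381e-23 * 488 = 6.73928e-21 J
Step 2: Vt = kT/q = 6.73928e-21 / 1.602e-19
Step 3: Vt = 0.04207 V

0.04207


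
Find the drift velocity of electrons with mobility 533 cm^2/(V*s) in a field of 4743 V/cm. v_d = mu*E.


Step 1: v_d = mu * E
Step 2: v_d = 533 * 4743 = 2528019
Step 3: v_d = 2.53e+06 cm/s

2.53e+06


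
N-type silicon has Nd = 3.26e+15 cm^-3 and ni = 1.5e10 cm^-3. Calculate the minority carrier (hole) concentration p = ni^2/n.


Step 1: Since Nd >> ni, n ≈ Nd = 3.26e+15 cm^-3
Step 2: p = ni^2 / n = (1.5e10)^2 / 3.26e+15
Step 3: p = 2.25e20 / 3.26e+15 = 6.90e+04 cm^-3

6.90e+04


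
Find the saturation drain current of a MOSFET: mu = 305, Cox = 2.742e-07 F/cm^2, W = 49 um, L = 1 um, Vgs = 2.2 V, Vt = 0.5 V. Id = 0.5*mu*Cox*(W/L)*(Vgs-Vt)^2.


Step 1: Overdrive voltage Vov = Vgs - Vt = 2.2 - 0.5 = 1.7 V
Step 2: W/L = 49/1 = 49
Step 3: Id = 0.5 * 305 * 2.742e-07 * 49 * 1.7^2
Step 4: Id = 5.92e-03 A

5.92e-03


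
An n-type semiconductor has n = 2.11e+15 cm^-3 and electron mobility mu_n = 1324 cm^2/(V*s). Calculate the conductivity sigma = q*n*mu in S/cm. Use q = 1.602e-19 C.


Step 1: sigma = q * n * mu
Step 2: sigma = 1.602e-19 * 2.11e+15 * 1324
Step 3: sigma = 4.475e-01 S/cm

4.475e-01


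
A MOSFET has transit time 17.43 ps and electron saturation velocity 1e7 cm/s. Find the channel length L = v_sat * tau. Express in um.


Step 1: tau in seconds = 17.43 ps * 1e-12 = 1.7430e-11 s
Step 2: L = v_sat * tau = 1e7 * 1.7430e-11 = 1.7430e-04 cm
Step 3: L in um = 1.7430e-04 * 1e4 = 1.743 um

1.743


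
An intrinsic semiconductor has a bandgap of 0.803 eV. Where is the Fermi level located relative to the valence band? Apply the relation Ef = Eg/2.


Step 1: For an intrinsic semiconductor, the Fermi level sits at midgap.
Step 2: Ef = Eg / 2 = 0.803 / 2 = 0.4015 eV

0.4015


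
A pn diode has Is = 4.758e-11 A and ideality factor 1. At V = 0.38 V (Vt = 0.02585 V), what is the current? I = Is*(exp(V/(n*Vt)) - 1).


Step 1: V/(n*Vt) = 0.38/(1*0.02585) = 14.7002
Step 2: exp(14.7002) = 2.4222e+06
Step 3: I = 4.758e-11 * (2.4222e+06 - 1) = 1.15e-04 A

1.15e-04


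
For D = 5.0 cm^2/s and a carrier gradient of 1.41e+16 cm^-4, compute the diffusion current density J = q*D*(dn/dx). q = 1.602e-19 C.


Step 1: J = q * D * (dn/dx)
Step 2: J = 1.602e-19 * 5.0 * 1.41e+16
Step 3: J = 1.13e-02 A/cm^2

1.13e-02


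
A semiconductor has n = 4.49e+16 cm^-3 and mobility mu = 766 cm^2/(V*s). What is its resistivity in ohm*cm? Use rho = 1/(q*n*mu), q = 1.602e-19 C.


Step 1: sigma = q * n * mu = 1.602e-19 * 4.49e+16 * 766 = 5.50982e+00 S/cm
Step 2: rho = 1 / sigma = 1 / 5.50982e+00 = 0.1815 ohm*cm

0.1815


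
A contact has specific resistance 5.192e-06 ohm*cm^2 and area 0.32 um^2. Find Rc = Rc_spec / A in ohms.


Step 1: Convert area to cm^2: 0.32 um^2 = 3.2000e-09 cm^2
Step 2: Rc = Rc_spec / A = 5.192e-06 / 3.2000e-09
Step 3: Rc = 1.62e+03 ohms

1.62e+03


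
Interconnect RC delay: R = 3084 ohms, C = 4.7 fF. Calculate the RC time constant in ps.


Step 1: tau = R * C
Step 2: tau = 3084 * 4.7 fF = 3084 * 4.7e-15 F
Step 3: tau = 1.44948e-11 s = 14.4948 ps

14.4948


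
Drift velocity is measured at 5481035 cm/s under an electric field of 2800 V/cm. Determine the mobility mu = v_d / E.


Step 1: mu = v_d / E
Step 2: mu = 5481035 / 2800
Step 3: mu = 1957.51 cm^2/(V*s)

1957.51


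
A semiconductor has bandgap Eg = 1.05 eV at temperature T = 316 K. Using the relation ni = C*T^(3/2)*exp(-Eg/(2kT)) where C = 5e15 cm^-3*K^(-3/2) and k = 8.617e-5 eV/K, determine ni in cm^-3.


Step 1: Compute kT = 8.617e-5 * 316 = 0.02722972 eV
Step 2: Exponent = -Eg/(2kT) = -1.05/(2*0.02722972) = -19.28040
Step 3: T^(3/2) = 316^1.5 = 5617.34
Step 4: ni = 5e15 * 5617.34 * exp(-19.28040) = 1.19e+11 cm^-3

1.19e+11


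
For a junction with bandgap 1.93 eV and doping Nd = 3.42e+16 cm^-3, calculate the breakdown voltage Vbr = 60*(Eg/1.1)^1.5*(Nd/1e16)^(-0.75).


Step 1: Eg/1.1 = 1.93/1.1 = 1.754545
Step 2: (Eg/1.1)^1.5 = 1.754545^1.5 = 2.324057
Step 3: (Nd/1e16)^(-0.75) = (3.42)^(-0.75) = 0.397631
Step 4: Vbr = 60 * 2.324057 * 0.397631 = 55.4 V

55.4


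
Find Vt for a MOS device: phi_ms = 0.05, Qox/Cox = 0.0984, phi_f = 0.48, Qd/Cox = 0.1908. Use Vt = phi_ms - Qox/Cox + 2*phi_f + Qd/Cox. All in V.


Step 1: Vt = phi_ms - Qox/Cox + 2*phi_f + Qd/Cox
Step 2: Vt = 0.05 - 0.0984 + 2*0.48 + 0.1908
Step 3: Vt = 0.05 - 0.0984 + 0.96 + 0.1908
Step 4: Vt = 1.1024 V

1.1024


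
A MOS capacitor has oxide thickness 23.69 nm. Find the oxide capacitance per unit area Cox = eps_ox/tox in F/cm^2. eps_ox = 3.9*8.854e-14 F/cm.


Step 1: eps_ox = 3.9 * 8.854e-14 = 3.45306e-13 F/cm
Step 2: tox in cm = 23.69 nm * 1e-7 = 2.3690e-06 cm
Step 3: Cox = 3.45306e-13 / 2.3690e-06 = 1.46e-07 F/cm^2

1.46e-07


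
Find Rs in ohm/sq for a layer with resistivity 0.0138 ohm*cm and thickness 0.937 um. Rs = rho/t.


Step 1: Convert thickness to cm: t = 0.937 um = 9.3700e-05 cm
Step 2: Rs = rho / t = 0.0138 / 9.3700e-05
Step 3: Rs = 147.3 ohm/sq

147.3


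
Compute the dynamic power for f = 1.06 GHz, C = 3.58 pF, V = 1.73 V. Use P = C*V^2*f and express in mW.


Step 1: V^2 = 1.73^2 = 2.9929 V^2
Step 2: P = C*V^2*f = 3.58e-12 F * 2.9929 * 1.06e9 Hz
Step 3: P = 1.135745692e-02 W
Step 4: P = 11.357 mW

11.357


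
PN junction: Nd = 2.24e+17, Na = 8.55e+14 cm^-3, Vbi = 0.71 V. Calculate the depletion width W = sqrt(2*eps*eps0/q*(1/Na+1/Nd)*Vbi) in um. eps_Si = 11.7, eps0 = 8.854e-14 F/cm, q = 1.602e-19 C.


Step 1: 1/Na + 1/Nd = 1/8.55e+14 + 1/2.24e+17 = 1.17405e-15
Step 2: 2*eps*eps0/q = 2*11.7*8.854e-14/1.602e-19 = 1.293281e+07
Step 3: W^2 = 1.293281e+07 * 1.17405e-15 * 0.71 = 1.07805e-08
Step 4: W = sqrt(1.07805e-08) = 1.038e-04 cm = 1.038 um

1.038


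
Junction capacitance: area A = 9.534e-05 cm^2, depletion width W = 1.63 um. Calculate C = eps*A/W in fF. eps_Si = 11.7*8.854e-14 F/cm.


Step 1: eps_Si = 11.7 * 8.854e-14 = 1.035918e-12 F/cm
Step 2: W in cm = 1.63 * 1e-4 = 1.63e-04 cm
Step 3: C = 1.035918e-12 * 9.534e-05 / 1.63e-04 = 6.059167e-13 F
Step 4: C = 605.92 fF

605.92


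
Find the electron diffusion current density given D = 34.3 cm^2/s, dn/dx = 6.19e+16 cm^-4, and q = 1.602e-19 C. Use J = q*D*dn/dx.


Step 1: J = q * D * (dn/dx)
Step 2: J = 1.602e-19 * 34.3 * 6.19e+16
Step 3: J = 3.40e-01 A/cm^2

3.40e-01


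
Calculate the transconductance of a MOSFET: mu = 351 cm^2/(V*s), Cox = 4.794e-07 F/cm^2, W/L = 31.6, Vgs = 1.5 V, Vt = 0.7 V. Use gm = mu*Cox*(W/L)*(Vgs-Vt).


Step 1: Vov = Vgs - Vt = 1.5 - 0.7 = 0.8 V
Step 2: gm = mu * Cox * (W/L) * Vov
Step 3: gm = 351 * 4.794e-07 * 31.6 * 0.8 = 4.25e-03 S

4.25e-03


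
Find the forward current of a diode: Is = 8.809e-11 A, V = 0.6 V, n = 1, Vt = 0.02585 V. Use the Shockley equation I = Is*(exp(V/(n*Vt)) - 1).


Step 1: V/(n*Vt) = 0.6/(1*0.02585) = 23.2108
Step 2: exp(23.2108) = 1.2032e+10
Step 3: I = 8.809e-11 * (1.2032e+10 - 1) = 1.06e+00 A

1.06e+00


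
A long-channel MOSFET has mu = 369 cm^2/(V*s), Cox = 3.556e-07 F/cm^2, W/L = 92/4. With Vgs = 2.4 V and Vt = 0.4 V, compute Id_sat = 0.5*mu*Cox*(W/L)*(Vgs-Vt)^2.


Step 1: Overdrive voltage Vov = Vgs - Vt = 2.4 - 0.4 = 2.0 V
Step 2: W/L = 92/4 = 23
Step 3: Id = 0.5 * 369 * 3.556e-07 * 23 * 2.0^2
Step 4: Id = 6.04e-03 A

6.04e-03


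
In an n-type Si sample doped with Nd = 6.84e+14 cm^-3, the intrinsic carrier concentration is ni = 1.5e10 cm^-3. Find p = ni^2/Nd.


Step 1: Since Nd >> ni, n ≈ Nd = 6.84e+14 cm^-3
Step 2: p = ni^2 / n = (1.5e10)^2 / 6.84e+14
Step 3: p = 2.25e20 / 6.84e+14 = 3.29e+05 cm^-3

3.29e+05


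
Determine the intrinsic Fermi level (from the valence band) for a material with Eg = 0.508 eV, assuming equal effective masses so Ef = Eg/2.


Step 1: For an intrinsic semiconductor, the Fermi level sits at midgap.
Step 2: Ef = Eg / 2 = 0.508 / 2 = 0.254 eV

0.254


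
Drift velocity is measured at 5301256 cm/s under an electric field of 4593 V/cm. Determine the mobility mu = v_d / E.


Step 1: mu = v_d / E
Step 2: mu = 5301256 / 4593
Step 3: mu = 1154.2 cm^2/(V*s)

1154.2


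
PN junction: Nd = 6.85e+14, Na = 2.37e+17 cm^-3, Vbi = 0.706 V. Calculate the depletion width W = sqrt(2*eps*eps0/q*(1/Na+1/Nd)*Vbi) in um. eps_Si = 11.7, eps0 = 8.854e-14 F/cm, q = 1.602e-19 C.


Step 1: 1/Na + 1/Nd = 1/2.37e+17 + 1/6.85e+14 = 1.46407e-15
Step 2: 2*eps*eps0/q = 2*11.7*8.854e-14/1.602e-19 = 1.293281e+07
Step 3: W^2 = 1.293281e+07 * 1.46407e-15 * 0.706 = 1.33678e-08
Step 4: W = sqrt(1.33678e-08) = 1.156e-04 cm = 1.156 um

1.156


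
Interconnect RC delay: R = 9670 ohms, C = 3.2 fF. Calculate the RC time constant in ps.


Step 1: tau = R * C
Step 2: tau = 9670 * 3.2 fF = 9670 * 3.2e-15 F
Step 3: tau = 3.0944e-11 s = 30.944 ps

30.944


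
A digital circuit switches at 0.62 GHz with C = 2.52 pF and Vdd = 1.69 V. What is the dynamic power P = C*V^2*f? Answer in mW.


Step 1: V^2 = 1.69^2 = 2.8561 V^2
Step 2: P = C*V^2*f = 2.52e-12 F * 2.8561 * 0.62e9 Hz
Step 3: P = 4.46237064e-03 W
Step 4: P = 4.462 mW

4.462


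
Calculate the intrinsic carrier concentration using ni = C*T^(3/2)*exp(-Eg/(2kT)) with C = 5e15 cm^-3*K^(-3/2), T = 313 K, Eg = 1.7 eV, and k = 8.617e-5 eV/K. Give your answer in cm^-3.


Step 1: Compute kT = 8.617e-5 * 313 = 0.02697121 eV
Step 2: Exponent = -Eg/(2kT) = -1.7/(2*0.02697121) = -31.51509
Step 3: T^(3/2) = 313^1.5 = 5537.54
Step 4: ni = 5e15 * 5537.54 * exp(-31.51509) = 5.69e+05 cm^-3

5.69e+05


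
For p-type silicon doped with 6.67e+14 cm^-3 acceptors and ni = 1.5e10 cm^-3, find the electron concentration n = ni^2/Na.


Step 1: Majority hole concentration p ≈ Na = 6.67e+14 cm^-3
Step 2: n = ni^2 / Na = (1.5e10)^2 / 6.67e+14
Step 3: n = 3.37e+05 cm^-3

3.37e+05


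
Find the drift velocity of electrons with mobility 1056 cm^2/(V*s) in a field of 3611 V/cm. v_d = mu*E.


Step 1: v_d = mu * E
Step 2: v_d = 1056 * 3611 = 3813216
Step 3: v_d = 3.81e+06 cm/s

3.81e+06


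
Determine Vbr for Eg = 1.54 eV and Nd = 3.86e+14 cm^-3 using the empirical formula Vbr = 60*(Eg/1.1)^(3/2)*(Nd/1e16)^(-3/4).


Step 1: Eg/1.1 = 1.54/1.1 = 1.400000
Step 2: (Eg/1.1)^1.5 = 1.400000^1.5 = 1.656502
Step 3: (Nd/1e16)^(-0.75) = (0.0386)^(-0.75) = 11.483110
Step 4: Vbr = 60 * 1.656502 * 11.483110 = 1141.3 V

1141.3


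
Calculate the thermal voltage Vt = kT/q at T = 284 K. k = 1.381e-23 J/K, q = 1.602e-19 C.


Step 1: kT = 1.381e-23 * 284 = 3.92204e-21 J
Step 2: Vt = kT/q = 3.92204e-21 / 1.602e-19
Step 3: Vt = 0.02448 V

0.02448


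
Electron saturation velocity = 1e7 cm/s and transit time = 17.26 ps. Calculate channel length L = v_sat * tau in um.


Step 1: tau in seconds = 17.26 ps * 1e-12 = 1.7260e-11 s
Step 2: L = v_sat * tau = 1e7 * 1.7260e-11 = 1.7260e-04 cm
Step 3: L in um = 1.7260e-04 * 1e4 = 1.726 um

1.726


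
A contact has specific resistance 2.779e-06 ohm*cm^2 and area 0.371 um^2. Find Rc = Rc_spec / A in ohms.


Step 1: Convert area to cm^2: 0.371 um^2 = 3.7100e-09 cm^2
Step 2: Rc = Rc_spec / A = 2.779e-06 / 3.7100e-09
Step 3: Rc = 7.49e+02 ohms

7.49e+02


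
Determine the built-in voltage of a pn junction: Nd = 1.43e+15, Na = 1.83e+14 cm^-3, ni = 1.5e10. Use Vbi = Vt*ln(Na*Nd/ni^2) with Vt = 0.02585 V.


Step 1: Compute Na*Nd/ni^2 = 1.83e+14 * 1.43e+15 / (1.5e10)^2 = 1.1631e+09
Step 2: ln(1.1631e+09) = 20.8744
Step 3: Vbi = 0.02585 * 20.8744 = 0.54 V

0.54


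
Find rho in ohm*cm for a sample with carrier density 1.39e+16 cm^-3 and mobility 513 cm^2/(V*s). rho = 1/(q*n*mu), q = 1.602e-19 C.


Step 1: sigma = q * n * mu = 1.602e-19 * 1.39e+16 * 513 = 1.14234e+00 S/cm
Step 2: rho = 1 / sigma = 1 / 1.14234e+00 = 0.8754 ohm*cm

0.8754


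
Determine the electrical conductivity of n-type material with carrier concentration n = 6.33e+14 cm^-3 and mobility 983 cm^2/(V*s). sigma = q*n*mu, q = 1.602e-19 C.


Step 1: sigma = q * n * mu
Step 2: sigma = 1.602e-19 * 6.33e+14 * 983
Step 3: sigma = 9.968e-02 S/cm

9.968e-02


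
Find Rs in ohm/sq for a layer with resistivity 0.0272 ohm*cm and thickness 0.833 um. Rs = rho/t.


Step 1: Convert thickness to cm: t = 0.833 um = 8.3300e-05 cm
Step 2: Rs = rho / t = 0.0272 / 8.3300e-05
Step 3: Rs = 326.5 ohm/sq

326.5


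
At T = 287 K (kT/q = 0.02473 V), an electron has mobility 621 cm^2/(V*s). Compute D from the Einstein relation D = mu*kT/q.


Step 1: D = mu * (kT/q)
Step 2: D = 621 * 0.02473
Step 3: D = 15.36 cm^2/s

15.36


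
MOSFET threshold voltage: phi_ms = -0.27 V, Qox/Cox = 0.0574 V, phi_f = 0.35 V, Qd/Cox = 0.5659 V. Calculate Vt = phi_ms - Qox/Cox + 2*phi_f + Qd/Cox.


Step 1: Vt = phi_ms - Qox/Cox + 2*phi_f + Qd/Cox
Step 2: Vt = -0.27 - 0.0574 + 2*0.35 + 0.5659
Step 3: Vt = -0.27 - 0.0574 + 0.7 + 0.5659
Step 4: Vt = 0.9385 V

0.9385


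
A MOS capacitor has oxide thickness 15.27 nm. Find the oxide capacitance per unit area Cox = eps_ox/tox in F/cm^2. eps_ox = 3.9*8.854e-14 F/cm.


Step 1: eps_ox = 3.9 * 8.854e-14 = 3.45306e-13 F/cm
Step 2: tox in cm = 15.27 nm * 1e-7 = 1.5270e-06 cm
Step 3: Cox = 3.45306e-13 / 1.5270e-06 = 2.26e-07 F/cm^2

2.26e-07


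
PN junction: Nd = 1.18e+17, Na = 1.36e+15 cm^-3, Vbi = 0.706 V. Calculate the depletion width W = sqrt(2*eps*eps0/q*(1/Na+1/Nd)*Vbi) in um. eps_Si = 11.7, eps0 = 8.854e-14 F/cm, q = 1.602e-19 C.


Step 1: 1/Na + 1/Nd = 1/1.36e+15 + 1/1.18e+17 = 7.43769e-16
Step 2: 2*eps*eps0/q = 2*11.7*8.854e-14/1.602e-19 = 1.293281e+07
Step 3: W^2 = 1.293281e+07 * 7.43769e-16 * 0.706 = 6.79103e-09
Step 4: W = sqrt(6.79103e-09) = 8.241e-05 cm = 0.8241 um

0.8241


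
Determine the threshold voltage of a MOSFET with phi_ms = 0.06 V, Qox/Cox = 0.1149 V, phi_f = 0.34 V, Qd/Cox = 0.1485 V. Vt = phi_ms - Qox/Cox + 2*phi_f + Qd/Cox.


Step 1: Vt = phi_ms - Qox/Cox + 2*phi_f + Qd/Cox
Step 2: Vt = 0.06 - 0.1149 + 2*0.34 + 0.1485
Step 3: Vt = 0.06 - 0.1149 + 0.68 + 0.1485
Step 4: Vt = 0.7736 V

0.7736


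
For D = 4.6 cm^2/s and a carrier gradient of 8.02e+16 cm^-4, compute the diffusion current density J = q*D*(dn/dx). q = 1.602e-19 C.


Step 1: J = q * D * (dn/dx)
Step 2: J = 1.602e-19 * 4.6 * 8.02e+16
Step 3: J = 5.91e-02 A/cm^2

5.91e-02


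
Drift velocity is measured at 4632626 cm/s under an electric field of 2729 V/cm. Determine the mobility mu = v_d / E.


Step 1: mu = v_d / E
Step 2: mu = 4632626 / 2729
Step 3: mu = 1697.55 cm^2/(V*s)

1697.55


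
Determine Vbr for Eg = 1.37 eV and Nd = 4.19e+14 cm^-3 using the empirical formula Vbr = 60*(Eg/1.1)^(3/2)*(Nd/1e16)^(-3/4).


Step 1: Eg/1.1 = 1.37/1.1 = 1.245455
Step 2: (Eg/1.1)^1.5 = 1.245455^1.5 = 1.389927
Step 3: (Nd/1e16)^(-0.75) = (0.0419)^(-0.75) = 10.797905
Step 4: Vbr = 60 * 1.389927 * 10.797905 = 900.5 V

900.5


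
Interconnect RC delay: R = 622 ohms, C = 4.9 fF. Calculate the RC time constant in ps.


Step 1: tau = R * C
Step 2: tau = 622 * 4.9 fF = 622 * 4.9e-15 F
Step 3: tau = 3.0478e-12 s = 3.0478 ps

3.0478


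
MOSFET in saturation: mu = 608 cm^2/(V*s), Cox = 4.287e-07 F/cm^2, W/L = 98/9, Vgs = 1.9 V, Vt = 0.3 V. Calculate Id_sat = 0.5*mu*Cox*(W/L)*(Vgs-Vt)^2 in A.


Step 1: Overdrive voltage Vov = Vgs - Vt = 1.9 - 0.3 = 1.6 V
Step 2: W/L = 98/9 = 10.8889
Step 3: Id = 0.5 * 608 * 4.287e-07 * 10.8889 * 1.6^2
Step 4: Id = 3.63e-03 A

3.63e-03


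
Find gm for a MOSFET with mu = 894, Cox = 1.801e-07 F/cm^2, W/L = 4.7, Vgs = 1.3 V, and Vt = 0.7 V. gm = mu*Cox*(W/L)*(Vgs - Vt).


Step 1: Vov = Vgs - Vt = 1.3 - 0.7 = 0.6 V
Step 2: gm = mu * Cox * (W/L) * Vov
Step 3: gm = 894 * 1.801e-07 * 4.7 * 0.6 = 4.54e-04 S

4.54e-04


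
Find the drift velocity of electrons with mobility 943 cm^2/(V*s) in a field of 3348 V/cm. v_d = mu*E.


Step 1: v_d = mu * E
Step 2: v_d = 943 * 3348 = 3157164
Step 3: v_d = 3.16e+06 cm/s

3.16e+06


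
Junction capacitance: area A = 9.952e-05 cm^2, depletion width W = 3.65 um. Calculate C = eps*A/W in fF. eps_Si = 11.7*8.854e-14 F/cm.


Step 1: eps_Si = 11.7 * 8.854e-14 = 1.035918e-12 F/cm
Step 2: W in cm = 3.65 * 1e-4 = 3.65e-04 cm
Step 3: C = 1.035918e-12 * 9.952e-05 / 3.65e-04 = 2.824508e-13 F
Step 4: C = 282.45 fF

282.45


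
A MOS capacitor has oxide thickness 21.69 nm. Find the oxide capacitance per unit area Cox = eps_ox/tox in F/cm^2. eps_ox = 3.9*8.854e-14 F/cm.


Step 1: eps_ox = 3.9 * 8.854e-14 = 3.45306e-13 F/cm
Step 2: tox in cm = 21.69 nm * 1e-7 = 2.1690e-06 cm
Step 3: Cox = 3.45306e-13 / 2.1690e-06 = 1.59e-07 F/cm^2

1.59e-07


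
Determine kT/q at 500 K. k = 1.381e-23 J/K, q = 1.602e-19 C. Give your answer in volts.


Step 1: kT = 1.381e-23 * 500 = 6.905e-21 J
Step 2: Vt = kT/q = 6.905e-21 / 1.602e-19
Step 3: Vt = 0.0431 V

0.0431


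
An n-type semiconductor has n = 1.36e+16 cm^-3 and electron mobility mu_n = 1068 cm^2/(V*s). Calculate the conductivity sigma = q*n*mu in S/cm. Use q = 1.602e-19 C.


Step 1: sigma = q * n * mu
Step 2: sigma = 1.602e-19 * 1.36e+16 * 1068
Step 3: sigma = 2.327e+00 S/cm

2.327e+00


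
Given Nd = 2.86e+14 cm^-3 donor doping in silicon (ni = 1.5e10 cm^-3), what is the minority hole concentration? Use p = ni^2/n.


Step 1: Since Nd >> ni, n ≈ Nd = 2.86e+14 cm^-3
Step 2: p = ni^2 / n = (1.5e10)^2 / 2.86e+14
Step 3: p = 2.25e20 / 2.86e+14 = 7.87e+05 cm^-3

7.87e+05


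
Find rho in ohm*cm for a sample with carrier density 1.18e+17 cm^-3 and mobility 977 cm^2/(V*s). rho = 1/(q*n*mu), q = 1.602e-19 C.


Step 1: sigma = q * n * mu = 1.602e-19 * 1.18e+17 * 977 = 1.84688e+01 S/cm
Step 2: rho = 1 / sigma = 1 / 1.84688e+01 = 0.05415 ohm*cm

0.05415


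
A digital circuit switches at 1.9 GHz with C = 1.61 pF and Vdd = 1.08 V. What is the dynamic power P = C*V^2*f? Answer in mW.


Step 1: V^2 = 1.08^2 = 1.1664 V^2
Step 2: P = C*V^2*f = 1.61e-12 F * 1.1664 * 1.9e9 Hz
Step 3: P = 3.5680176e-03 W
Step 4: P = 3.568 mW

3.568


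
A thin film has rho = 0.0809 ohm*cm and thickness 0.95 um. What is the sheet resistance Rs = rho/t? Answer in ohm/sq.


Step 1: Convert thickness to cm: t = 0.95 um = 9.5000e-05 cm
Step 2: Rs = rho / t = 0.0809 / 9.5000e-05
Step 3: Rs = 851.6 ohm/sq

851.6


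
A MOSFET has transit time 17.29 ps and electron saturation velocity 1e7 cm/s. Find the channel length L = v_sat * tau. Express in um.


Step 1: tau in seconds = 17.29 ps * 1e-12 = 1.7290e-11 s
Step 2: L = v_sat * tau = 1e7 * 1.7290e-11 = 1.7290e-04 cm
Step 3: L in um = 1.7290e-04 * 1e4 = 1.729 um

1.729


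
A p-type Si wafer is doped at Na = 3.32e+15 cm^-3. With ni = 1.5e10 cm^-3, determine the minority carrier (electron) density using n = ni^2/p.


Step 1: Majority hole concentration p ≈ Na = 3.32e+15 cm^-3
Step 2: n = ni^2 / Na = (1.5e10)^2 / 3.32e+15
Step 3: n = 6.78e+04 cm^-3

6.78e+04


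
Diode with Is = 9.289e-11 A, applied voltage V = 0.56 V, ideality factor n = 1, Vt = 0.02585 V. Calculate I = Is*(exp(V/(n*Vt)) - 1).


Step 1: V/(n*Vt) = 0.56/(1*0.02585) = 21.6634
Step 2: exp(21.6634) = 2.5603e+09
Step 3: I = 9.289e-11 * (2.5603e+09 - 1) = 2.38e-01 A

2.38e-01


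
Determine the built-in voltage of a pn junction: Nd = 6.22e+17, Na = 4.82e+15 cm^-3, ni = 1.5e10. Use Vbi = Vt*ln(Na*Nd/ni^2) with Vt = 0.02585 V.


Step 1: Compute Na*Nd/ni^2 = 4.82e+15 * 6.22e+17 / (1.5e10)^2 = 1.3325e+13
Step 2: ln(1.3325e+13) = 30.2207
Step 3: Vbi = 0.02585 * 30.2207 = 0.781 V

0.781


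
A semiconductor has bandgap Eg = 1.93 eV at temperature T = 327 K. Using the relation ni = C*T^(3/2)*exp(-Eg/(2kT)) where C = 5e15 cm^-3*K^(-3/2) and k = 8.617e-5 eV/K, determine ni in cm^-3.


Step 1: Compute kT = 8.617e-5 * 327 = 0.02817759 eV
Step 2: Exponent = -Eg/(2kT) = -1.93/(2*0.02817759) = -34.24707
Step 3: T^(3/2) = 327^1.5 = 5913.19
Step 4: ni = 5e15 * 5913.19 * exp(-34.24707) = 3.96e+04 cm^-3

3.96e+04


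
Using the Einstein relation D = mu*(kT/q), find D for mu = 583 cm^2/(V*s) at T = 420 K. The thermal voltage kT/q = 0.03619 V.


Step 1: D = mu * (kT/q)
Step 2: D = 583 * 0.03619
Step 3: D = 21.1 cm^2/s

21.1


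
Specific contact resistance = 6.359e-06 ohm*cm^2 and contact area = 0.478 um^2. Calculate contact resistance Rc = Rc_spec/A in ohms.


Step 1: Convert area to cm^2: 0.478 um^2 = 4.7800e-09 cm^2
Step 2: Rc = Rc_spec / A = 6.359e-06 / 4.7800e-09
Step 3: Rc = 1.33e+03 ohms

1.33e+03


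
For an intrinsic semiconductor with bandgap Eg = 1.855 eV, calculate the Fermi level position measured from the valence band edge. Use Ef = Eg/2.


Step 1: For an intrinsic semiconductor, the Fermi level sits at midgap.
Step 2: Ef = Eg / 2 = 1.855 / 2 = 0.9275 eV

0.9275


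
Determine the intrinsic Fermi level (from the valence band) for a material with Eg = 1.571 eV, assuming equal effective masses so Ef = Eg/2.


Step 1: For an intrinsic semiconductor, the Fermi level sits at midgap.
Step 2: Ef = Eg / 2 = 1.571 / 2 = 0.7855 eV

0.7855


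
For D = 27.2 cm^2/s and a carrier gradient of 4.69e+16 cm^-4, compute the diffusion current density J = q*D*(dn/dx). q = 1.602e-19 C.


Step 1: J = q * D * (dn/dx)
Step 2: J = 1.602e-19 * 27.2 * 4.69e+16
Step 3: J = 2.04e-01 A/cm^2

2.04e-01


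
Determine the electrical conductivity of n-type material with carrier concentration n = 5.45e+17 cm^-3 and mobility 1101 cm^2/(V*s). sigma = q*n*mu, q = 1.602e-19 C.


Step 1: sigma = q * n * mu
Step 2: sigma = 1.602e-19 * 5.45e+17 * 1101
Step 3: sigma = 9.613e+01 S/cm

9.613e+01


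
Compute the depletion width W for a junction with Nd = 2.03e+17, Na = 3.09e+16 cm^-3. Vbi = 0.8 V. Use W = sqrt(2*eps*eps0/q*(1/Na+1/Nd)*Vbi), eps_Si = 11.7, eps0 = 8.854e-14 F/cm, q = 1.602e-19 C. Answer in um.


Step 1: 1/Na + 1/Nd = 1/3.09e+16 + 1/2.03e+17 = 3.72886e-17
Step 2: 2*eps*eps0/q = 2*11.7*8.854e-14/1.602e-19 = 1.293281e+07
Step 3: W^2 = 1.293281e+07 * 3.72886e-17 * 0.8 = 3.85797e-10
Step 4: W = sqrt(3.85797e-10) = 1.964e-05 cm = 0.1964 um

0.1964


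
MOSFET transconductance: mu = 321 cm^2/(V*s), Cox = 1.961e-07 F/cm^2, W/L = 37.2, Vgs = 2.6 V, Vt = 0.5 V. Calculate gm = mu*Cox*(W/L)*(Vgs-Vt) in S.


Step 1: Vov = Vgs - Vt = 2.6 - 0.5 = 2.1 V
Step 2: gm = mu * Cox * (W/L) * Vov
Step 3: gm = 321 * 1.961e-07 * 37.2 * 2.1 = 4.92e-03 S

4.92e-03


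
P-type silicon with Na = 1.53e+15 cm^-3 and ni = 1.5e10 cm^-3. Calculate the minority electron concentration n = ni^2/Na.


Step 1: Majority hole concentration p ≈ Na = 1.53e+15 cm^-3
Step 2: n = ni^2 / Na = (1.5e10)^2 / 1.53e+15
Step 3: n = 1.47e+05 cm^-3

1.47e+05


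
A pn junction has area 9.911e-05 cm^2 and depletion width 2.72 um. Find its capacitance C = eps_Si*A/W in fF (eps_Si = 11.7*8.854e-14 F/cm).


Step 1: eps_Si = 11.7 * 8.854e-14 = 1.035918e-12 F/cm
Step 2: W in cm = 2.72 * 1e-4 = 2.72e-04 cm
Step 3: C = 1.035918e-12 * 9.911e-05 / 2.72e-04 = 3.774626e-13 F
Step 4: C = 377.46 fF

377.46


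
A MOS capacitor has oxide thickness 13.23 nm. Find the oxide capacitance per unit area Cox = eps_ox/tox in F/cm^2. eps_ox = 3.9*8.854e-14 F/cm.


Step 1: eps_ox = 3.9 * 8.854e-14 = 3.45306e-13 F/cm
Step 2: tox in cm = 13.23 nm * 1e-7 = 1.3230e-06 cm
Step 3: Cox = 3.45306e-13 / 1.3230e-06 = 2.61e-07 F/cm^2

2.61e-07


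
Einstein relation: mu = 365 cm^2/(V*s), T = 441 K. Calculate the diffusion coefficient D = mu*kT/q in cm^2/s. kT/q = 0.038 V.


Step 1: D = mu * (kT/q)
Step 2: D = 365 * 0.038
Step 3: D = 13.87 cm^2/s

13.87


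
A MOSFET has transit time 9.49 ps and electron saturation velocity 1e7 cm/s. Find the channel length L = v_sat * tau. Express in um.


Step 1: tau in seconds = 9.49 ps * 1e-12 = 9.4900e-12 s
Step 2: L = v_sat * tau = 1e7 * 9.4900e-12 = 9.4900e-05 cm
Step 3: L in um = 9.4900e-05 * 1e4 = 0.949 um

0.949


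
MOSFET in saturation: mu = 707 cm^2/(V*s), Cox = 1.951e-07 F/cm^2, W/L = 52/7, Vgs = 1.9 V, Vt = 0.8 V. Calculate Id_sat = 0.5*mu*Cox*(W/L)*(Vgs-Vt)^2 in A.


Step 1: Overdrive voltage Vov = Vgs - Vt = 1.9 - 0.8 = 1.1 V
Step 2: W/L = 52/7 = 7.42857
Step 3: Id = 0.5 * 707 * 1.951e-07 * 7.42857 * 1.1^2
Step 4: Id = 6.20e-04 A

6.20e-04


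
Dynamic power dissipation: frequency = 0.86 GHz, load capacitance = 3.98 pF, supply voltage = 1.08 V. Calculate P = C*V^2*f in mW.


Step 1: V^2 = 1.08^2 = 1.1664 V^2
Step 2: P = C*V^2*f = 3.98e-12 F * 1.1664 * 0.86e9 Hz
Step 3: P = 3.99235392e-03 W
Step 4: P = 3.992 mW

3.992


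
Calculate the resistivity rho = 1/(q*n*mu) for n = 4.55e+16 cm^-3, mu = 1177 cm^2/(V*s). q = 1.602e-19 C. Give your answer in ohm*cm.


Step 1: sigma = q * n * mu = 1.602e-19 * 4.55e+16 * 1177 = 8.57927e+00 S/cm
Step 2: rho = 1 / sigma = 1 / 8.57927e+00 = 0.1166 ohm*cm

0.1166


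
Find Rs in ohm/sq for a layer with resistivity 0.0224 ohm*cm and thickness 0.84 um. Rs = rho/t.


Step 1: Convert thickness to cm: t = 0.84 um = 8.4000e-05 cm
Step 2: Rs = rho / t = 0.0224 / 8.4000e-05
Step 3: Rs = 266.7 ohm/sq

266.7


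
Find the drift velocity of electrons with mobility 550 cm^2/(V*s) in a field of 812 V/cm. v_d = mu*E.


Step 1: v_d = mu * E
Step 2: v_d = 550 * 812 = 446600
Step 3: v_d = 4.47e+05 cm/s

4.47e+05


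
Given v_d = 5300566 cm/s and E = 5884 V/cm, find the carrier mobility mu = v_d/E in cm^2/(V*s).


Step 1: mu = v_d / E
Step 2: mu = 5300566 / 5884
Step 3: mu = 900.84 cm^2/(V*s)

900.84


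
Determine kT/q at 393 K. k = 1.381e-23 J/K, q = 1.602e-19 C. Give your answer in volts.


Step 1: kT = 1.381e-23 * 393 = 5.42733e-21 J
Step 2: Vt = kT/q = 5.42733e-21 / 1.602e-19
Step 3: Vt = 0.03388 V

0.03388


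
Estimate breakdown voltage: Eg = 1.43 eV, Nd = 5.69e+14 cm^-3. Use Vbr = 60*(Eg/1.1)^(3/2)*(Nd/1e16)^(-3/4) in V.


Step 1: Eg/1.1 = 1.43/1.1 = 1.300000
Step 2: (Eg/1.1)^1.5 = 1.300000^1.5 = 1.482228
Step 3: (Nd/1e16)^(-0.75) = (0.0569)^(-0.75) = 8.583527
Step 4: Vbr = 60 * 1.482228 * 8.583527 = 763.4 V

763.4


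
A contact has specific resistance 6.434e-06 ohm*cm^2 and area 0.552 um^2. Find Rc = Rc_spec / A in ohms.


Step 1: Convert area to cm^2: 0.552 um^2 = 5.5200e-09 cm^2
Step 2: Rc = Rc_spec / A = 6.434e-06 / 5.5200e-09
Step 3: Rc = 1.17e+03 ohms

1.17e+03


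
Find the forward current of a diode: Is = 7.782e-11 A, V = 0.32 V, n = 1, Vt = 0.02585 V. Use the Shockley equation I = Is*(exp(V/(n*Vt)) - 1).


Step 1: V/(n*Vt) = 0.32/(1*0.02585) = 12.3791
Step 2: exp(12.3791) = 2.3778e+05
Step 3: I = 7.782e-11 * (2.3778e+05 - 1) = 1.85e-05 A

1.85e-05
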